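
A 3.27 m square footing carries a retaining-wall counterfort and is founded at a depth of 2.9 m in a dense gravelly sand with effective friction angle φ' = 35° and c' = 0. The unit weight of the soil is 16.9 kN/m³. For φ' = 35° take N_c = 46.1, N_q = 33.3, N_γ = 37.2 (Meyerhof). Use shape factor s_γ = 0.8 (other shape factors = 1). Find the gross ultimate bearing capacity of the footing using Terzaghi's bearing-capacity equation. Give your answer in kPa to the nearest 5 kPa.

q_ult ≈ 2455 kPa

Overburden at base level: q = 16.9 × 2.9 = 49.01 kPa.
Surcharge term q·N_q = 49.01 × 33.3 = 1632 kPa; self-weight term 0.5·γ·B·N_γ·s_γ = 0.5 × 16.9 × 3.27 × 37.2 × 0.8 = 822.31 kPa.
q_ult = 1632 + 822.31 = 2454.3 kPa.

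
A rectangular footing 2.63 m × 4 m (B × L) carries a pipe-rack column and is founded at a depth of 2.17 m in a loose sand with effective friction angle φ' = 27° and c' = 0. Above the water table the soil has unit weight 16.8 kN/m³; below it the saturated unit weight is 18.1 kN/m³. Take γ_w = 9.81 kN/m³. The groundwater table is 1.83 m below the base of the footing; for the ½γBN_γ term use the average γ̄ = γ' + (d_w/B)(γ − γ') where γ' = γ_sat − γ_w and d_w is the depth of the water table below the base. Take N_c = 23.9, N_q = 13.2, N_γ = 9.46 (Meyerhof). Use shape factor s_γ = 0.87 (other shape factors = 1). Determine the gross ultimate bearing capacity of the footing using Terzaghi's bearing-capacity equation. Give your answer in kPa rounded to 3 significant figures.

q_ult ≈ 635 kPa

Overburden at base level: q = 16.8 × 2.17 = 36.456 kPa.
The water table is 1.83 m below the base (< B = 2.63 m), so the ½γBN_γ term uses γ̄ = γ' + (d_w/B)(γ − γ') = 8.29 + (1.83/2.63)(16.8 − 8.29) = 14.211 kN/m³.
Surcharge term q·N_q = 36.456 × 13.2 = 481.22 kPa; self-weight term 0.5·γ·B·N_γ·s_γ = 0.5 × 14.211 × 2.63 × 9.46 × 0.87 = 153.81 kPa.
q_ult = 481.22 + 153.81 = 635.03 kPa.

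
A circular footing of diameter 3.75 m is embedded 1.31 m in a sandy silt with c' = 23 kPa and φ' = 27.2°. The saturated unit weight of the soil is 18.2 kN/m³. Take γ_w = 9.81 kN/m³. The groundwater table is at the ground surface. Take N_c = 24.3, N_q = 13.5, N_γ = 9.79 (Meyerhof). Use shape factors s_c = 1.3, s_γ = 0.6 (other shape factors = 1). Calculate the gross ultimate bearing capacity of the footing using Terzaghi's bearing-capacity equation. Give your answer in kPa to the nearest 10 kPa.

q_ult ≈ 970 kPa

Water table at ground surface, so effective unit weight γ' = 18.2 − 9.81 = 8.39 kN/m³ is used throughout; overburden q = 8.39 × 1.31 = 10.991 kPa; the same γ' applies in the ½γBN_γ term.
Cohesion term c·N_c·s_c = 23 × 24.3 × 1.3 = 726.57 kPa; surcharge term q·N_q = 10.991 × 13.5 = 148.38 kPa; self-weight term 0.5·γ·B·N_γ·s_γ = 0.5 × 8.39 × 3.75 × 9.79 × 0.6 = 92.405 kPa.
q_ult = 726.57 + 148.38 + 92.405 = 967.35 kPa.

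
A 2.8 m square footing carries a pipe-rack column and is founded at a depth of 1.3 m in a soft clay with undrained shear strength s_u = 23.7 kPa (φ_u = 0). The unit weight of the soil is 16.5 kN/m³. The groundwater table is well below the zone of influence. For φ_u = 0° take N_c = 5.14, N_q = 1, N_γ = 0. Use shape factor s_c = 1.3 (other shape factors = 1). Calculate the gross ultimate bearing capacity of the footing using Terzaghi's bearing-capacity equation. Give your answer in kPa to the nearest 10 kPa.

Overburden at base level: q = 16.5 × 1.3 = 21.45 kPa.
Cohesion term c·N_c·s_c = 23.7 × 5.14 × 1.3 = 158.36 kPa; surcharge term q·N_q = 21.45 × 1 = 21.45 kPa.
q_ult = 158.36 + 21.45 = 179.81 kPa.

q_ult ≈ 180 kPa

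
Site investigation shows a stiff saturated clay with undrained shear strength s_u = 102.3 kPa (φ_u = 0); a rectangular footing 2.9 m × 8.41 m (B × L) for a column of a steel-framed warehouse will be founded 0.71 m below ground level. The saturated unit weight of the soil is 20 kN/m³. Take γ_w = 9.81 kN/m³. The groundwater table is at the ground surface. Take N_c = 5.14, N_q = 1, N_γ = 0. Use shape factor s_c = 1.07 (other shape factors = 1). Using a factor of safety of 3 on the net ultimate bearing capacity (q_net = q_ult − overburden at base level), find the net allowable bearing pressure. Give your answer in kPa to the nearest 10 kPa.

With the water table at the surface the whole profile is submerged: γ' = 20 − 9.81 = 10.19 kN/m³, so q = γ'·D_f = 7.2349 kPa.
q_ult = c·N_c·s_c + q·N_q
     = 102.3 × 5.14 × 1.07 + 7.2349 × 1
     = 562.63 + 7.2349 = 569.86 kPa.
q_net = 569.86 − 7.2349 = 562.63 kPa.
q_all(net) = 562.63 / 3 = 187.54 kPa.

q_all(net) ≈ 190 kPa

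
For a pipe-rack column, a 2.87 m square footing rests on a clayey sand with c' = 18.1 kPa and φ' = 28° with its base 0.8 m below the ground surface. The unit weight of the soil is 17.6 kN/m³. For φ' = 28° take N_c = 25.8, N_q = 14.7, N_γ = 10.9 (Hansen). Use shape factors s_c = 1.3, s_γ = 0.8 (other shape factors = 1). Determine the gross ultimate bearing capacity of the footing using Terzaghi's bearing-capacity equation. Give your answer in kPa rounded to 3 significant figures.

q_ult ≈ 1030 kPa

Effective surcharge at the founding depth q = γ·D_f = 17.6 × 0.8 = 14.08 kPa.
q_ult = c·N_c·s_c + q·N_q + 0.5·γ·B·N_γ·s_γ
     = 18.1 × 25.8 × 1.3 + 14.08 × 14.7 + 0.5 × 17.6 × 2.87 × 10.9 × 0.8
     = 607.07 + 206.98 + 220.23 = 1034.3 kPa.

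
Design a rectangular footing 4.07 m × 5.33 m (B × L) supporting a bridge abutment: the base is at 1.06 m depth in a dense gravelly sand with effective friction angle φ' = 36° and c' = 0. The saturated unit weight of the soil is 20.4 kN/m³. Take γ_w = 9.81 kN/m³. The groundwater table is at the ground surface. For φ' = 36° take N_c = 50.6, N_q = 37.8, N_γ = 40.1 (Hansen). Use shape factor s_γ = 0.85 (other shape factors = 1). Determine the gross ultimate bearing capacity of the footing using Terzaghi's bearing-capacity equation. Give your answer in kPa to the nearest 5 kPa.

q_ult ≈ 1160 kPa

With the water table at the surface the whole profile is submerged: γ' = 20.4 − 9.81 = 10.59 kN/m³, so q = γ'·D_f = 11.225 kPa; the same γ' applies in the ½γBN_γ term.
q_ult = q·N_q + 0.5·γ·B·N_γ·s_γ
     = 11.225 × 37.8 + 0.5 × 10.59 × 4.07 × 40.1 × 0.85
     = 424.32 + 734.55 = 1158.9 kPa.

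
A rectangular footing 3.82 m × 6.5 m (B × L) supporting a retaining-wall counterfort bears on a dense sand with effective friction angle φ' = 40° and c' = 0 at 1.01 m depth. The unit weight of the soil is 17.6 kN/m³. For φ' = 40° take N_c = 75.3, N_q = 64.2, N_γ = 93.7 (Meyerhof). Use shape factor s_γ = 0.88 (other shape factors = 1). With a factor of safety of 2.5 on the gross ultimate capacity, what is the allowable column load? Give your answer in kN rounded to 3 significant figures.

Effective surcharge at the founding depth q = γ·D_f = 17.6 × 1.01 = 17.776 kPa.
q_ult = q·N_q + 0.5·γ·B·N_γ·s_γ
     = 17.776 × 64.2 + 0.5 × 17.6 × 3.82 × 93.7 × 0.88
     = 1141.2 + 2771.8 = 3913.1 kPa.
Gross allowable pressure q_all = 3913.1 / 2.5 = 1565.2 kPa.
Footing area = 24.83 m², so allowable column load = 1565.2 × 24.83 = 38865 kN.

P_all ≈ 38900 kN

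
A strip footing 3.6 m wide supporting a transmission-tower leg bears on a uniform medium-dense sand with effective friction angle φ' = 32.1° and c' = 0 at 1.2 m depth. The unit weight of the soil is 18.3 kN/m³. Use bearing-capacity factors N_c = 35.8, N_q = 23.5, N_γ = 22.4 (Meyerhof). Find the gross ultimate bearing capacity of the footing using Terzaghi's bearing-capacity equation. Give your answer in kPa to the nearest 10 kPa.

Overburden at base level: q = 18.3 × 1.2 = 21.96 kPa.
Surcharge term q·N_q = 21.96 × 23.5 = 516.06 kPa; self-weight term 0.5·γ·B·N_γ = 0.5 × 18.3 × 3.6 × 22.4 = 737.86 kPa.
q_ult = 516.06 + 737.86 = 1253.9 kPa.

q_ult ≈ 1250 kPa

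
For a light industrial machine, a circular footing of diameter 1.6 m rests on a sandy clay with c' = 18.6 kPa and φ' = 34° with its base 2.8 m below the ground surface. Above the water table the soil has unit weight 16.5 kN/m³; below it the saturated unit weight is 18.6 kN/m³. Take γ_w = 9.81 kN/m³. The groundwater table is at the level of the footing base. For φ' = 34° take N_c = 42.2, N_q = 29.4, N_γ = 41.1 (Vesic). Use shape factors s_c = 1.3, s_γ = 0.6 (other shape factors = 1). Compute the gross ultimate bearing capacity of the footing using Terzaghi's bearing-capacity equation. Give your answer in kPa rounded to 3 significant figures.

q_ult ≈ 2550 kPa

q = γ·D_f = 16.5 × 2.8 = 46.2 kPa.
For the ½γBN_γ term take γ' = 18.6 − 9.81 = 8.79 kN/m³ (soil below base is submerged).
c·N_c·s_c = 18.6 × 42.2 × 1.3 = 1020.4 kPa
q·N_q = 46.2 × 29.4 = 1358.3 kPa
0.5·γ·B·N_γ·s_γ = 0.5 × 8.79 × 1.6 × 41.1 × 0.6 = 173.41 kPa
q_ult = 1020.4 + 1358.3 + 173.41 = 2552.1 kPa.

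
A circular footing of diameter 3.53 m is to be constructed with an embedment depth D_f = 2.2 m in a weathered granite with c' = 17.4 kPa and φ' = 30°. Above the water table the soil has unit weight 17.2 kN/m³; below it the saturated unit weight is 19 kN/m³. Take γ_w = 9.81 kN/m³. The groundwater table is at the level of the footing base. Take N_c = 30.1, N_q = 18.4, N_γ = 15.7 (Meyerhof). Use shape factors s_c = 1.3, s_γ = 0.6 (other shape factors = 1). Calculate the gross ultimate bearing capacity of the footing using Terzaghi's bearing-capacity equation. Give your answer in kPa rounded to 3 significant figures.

q_ult ≈ 1530 kPa

q = γ·D_f = 17.2 × 2.2 = 37.84 kPa.
For the ½γBN_γ term take γ' = 19 − 9.81 = 9.19 kN/m³ (soil below base is submerged).
c·N_c·s_c = 17.4 × 30.1 × 1.3 = 680.86 kPa
q·N_q = 37.84 × 18.4 = 696.26 kPa
0.5·γ·B·N_γ·s_γ = 0.5 × 9.19 × 3.53 × 15.7 × 0.6 = 152.8 kPa
q_ult = 680.86 + 696.26 + 152.8 = 1529.9 kPa.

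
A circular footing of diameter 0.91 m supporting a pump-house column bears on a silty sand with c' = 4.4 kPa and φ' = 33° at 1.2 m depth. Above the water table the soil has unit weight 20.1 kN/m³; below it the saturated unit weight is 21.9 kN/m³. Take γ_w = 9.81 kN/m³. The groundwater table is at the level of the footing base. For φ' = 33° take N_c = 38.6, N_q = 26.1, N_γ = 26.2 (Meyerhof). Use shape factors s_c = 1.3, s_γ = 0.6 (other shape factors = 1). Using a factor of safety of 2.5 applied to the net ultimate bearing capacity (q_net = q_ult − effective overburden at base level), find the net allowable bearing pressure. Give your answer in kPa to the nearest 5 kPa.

q_all(net) ≈ 365 kPa

Overburden at base level: q = 20.1 × 1.2 = 24.12 kPa.
Below the base the soil is submerged, so the ½γBN_γ term uses γ' = 21.9 − 9.81 = 12.09 kN/m³.
Cohesion term c·N_c·s_c = 4.4 × 38.6 × 1.3 = 220.79 kPa; surcharge term q·N_q = 24.12 × 26.1 = 629.53 kPa; self-weight term 0.5·γ·B·N_γ·s_γ = 0.5 × 12.09 × 0.91 × 26.2 × 0.6 = 86.475 kPa.
q_ult = 220.79 + 629.53 + 86.475 = 936.8 kPa.
Net ultimate: q_net = 936.8 − 24.12 = 912.68 kPa.
q_all(net) = 912.68 / 2.5 = 365.07 kPa.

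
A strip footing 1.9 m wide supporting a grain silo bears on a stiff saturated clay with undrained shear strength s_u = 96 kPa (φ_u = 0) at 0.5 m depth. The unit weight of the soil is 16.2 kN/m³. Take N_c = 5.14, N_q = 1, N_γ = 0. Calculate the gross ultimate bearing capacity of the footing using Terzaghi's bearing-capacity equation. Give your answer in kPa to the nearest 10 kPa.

Overburden at base level: q = 16.2 × 0.5 = 8.1 kPa.
Cohesion term c·N_c = 96 × 5.14 = 493.44 kPa; surcharge term q·N_q = 8.1 × 1 = 8.1 kPa.
q_ult = 493.44 + 8.1 = 501.54 kPa.

q_ult ≈ 500 kPa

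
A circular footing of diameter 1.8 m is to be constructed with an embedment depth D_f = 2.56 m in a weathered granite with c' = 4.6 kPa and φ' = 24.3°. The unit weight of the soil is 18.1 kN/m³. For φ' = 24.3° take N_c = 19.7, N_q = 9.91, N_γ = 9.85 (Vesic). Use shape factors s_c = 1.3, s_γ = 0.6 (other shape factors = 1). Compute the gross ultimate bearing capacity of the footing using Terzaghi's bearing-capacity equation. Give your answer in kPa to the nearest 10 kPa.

Overburden at base level: q = 18.1 × 2.56 = 46.336 kPa.
Cohesion term c·N_c·s_c = 4.6 × 19.7 × 1.3 = 117.81 kPa; surcharge term q·N_q = 46.336 × 9.91 = 459.19 kPa; self-weight term 0.5·γ·B·N_γ·s_γ = 0.5 × 18.1 × 1.8 × 9.85 × 0.6 = 96.274 kPa.
q_ult = 117.81 + 459.19 + 96.274 = 673.27 kPa.

q_ult ≈ 670 kPa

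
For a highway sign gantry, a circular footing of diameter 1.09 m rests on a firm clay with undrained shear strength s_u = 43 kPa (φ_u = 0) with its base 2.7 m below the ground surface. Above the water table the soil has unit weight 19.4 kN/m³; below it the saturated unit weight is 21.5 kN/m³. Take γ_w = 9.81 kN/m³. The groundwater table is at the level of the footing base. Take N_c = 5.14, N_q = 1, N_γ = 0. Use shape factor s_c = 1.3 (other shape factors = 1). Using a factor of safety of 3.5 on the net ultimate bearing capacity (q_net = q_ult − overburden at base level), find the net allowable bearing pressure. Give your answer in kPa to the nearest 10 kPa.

q_all(net) ≈ 80 kPa

q = γ·D_f = 19.4 × 2.7 = 52.38 kPa.
c·N_c·s_c = 43 × 5.14 × 1.3 = 287.33 kPa
q·N_q = 52.38 × 1 = 52.38 kPa
q_ult = 287.33 + 52.38 = 339.71 kPa.
q_net = 339.71 − 52.38 = 287.33 kPa.
q_all(net) = 287.33 / 3.5 = 82.093 kPa.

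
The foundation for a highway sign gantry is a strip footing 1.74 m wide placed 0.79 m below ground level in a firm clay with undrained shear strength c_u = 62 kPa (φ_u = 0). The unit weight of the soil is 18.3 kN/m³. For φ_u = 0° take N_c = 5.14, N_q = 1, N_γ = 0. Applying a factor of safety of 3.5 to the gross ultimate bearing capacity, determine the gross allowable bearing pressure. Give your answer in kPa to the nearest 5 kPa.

Overburden at base level: q = 18.3 × 0.79 = 14.457 kPa.
Cohesion term c·N_c = 62 × 5.14 = 318.68 kPa; surcharge term q·N_q = 14.457 × 1 = 14.457 kPa.
q_ult = 318.68 + 14.457 = 333.14 kPa.
q_all = q_ult / FS = 333.14 / 3.5 = 95.182 kPa.

q_all ≈ 95 kPa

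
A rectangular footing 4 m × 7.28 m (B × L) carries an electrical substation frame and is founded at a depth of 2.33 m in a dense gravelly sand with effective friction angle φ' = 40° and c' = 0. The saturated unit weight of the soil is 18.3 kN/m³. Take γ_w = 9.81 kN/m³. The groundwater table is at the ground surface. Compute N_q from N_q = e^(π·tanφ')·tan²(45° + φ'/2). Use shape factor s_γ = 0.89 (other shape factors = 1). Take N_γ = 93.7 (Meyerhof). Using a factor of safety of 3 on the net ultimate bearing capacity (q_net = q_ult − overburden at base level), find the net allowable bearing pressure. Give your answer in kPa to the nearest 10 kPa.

q_all(net) ≈ 890 kPa

N_q = e^(π·tan40°)·tan²(65°) = 64.2.
γ' = 18.3 − 9.81 = 8.49 kN/m³ (submerged throughout). q = 8.49 × 2.33 = 19.782 kPa; the same γ' applies in the ½γBN_γ term.
q·N_q = 19.782 × 64.195 = 1269.9 kPa
0.5·γ·B·N_γ·s_γ = 0.5 × 8.49 × 4 × 93.7 × 0.89 = 1416 kPa
q_ult = 1269.9 + 1416 = 2685.9 kPa.
q_net = 2685.9 − 19.782 = 2666.1 kPa.
q_all(net) = 2666.1 / 3 = 888.71 kPa.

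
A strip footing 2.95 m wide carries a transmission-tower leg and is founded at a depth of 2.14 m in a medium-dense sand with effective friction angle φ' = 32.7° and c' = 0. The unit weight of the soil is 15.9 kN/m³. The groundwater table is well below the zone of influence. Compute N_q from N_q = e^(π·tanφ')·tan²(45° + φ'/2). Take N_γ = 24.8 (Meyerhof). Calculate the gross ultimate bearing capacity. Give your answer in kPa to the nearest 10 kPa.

q_ult ≈ 1440 kPa

tan32.7° = 0.642, so N_q = e^(π×0.642)·tan²(61.35°) = 7.515 × 3.35 = 25.18.
Overburden at base level: q = 15.9 × 2.14 = 34.026 kPa.
Surcharge term q·N_q = 34.026 × 25.175 = 856.61 kPa; self-weight term 0.5·γ·B·N_γ = 0.5 × 15.9 × 2.95 × 24.8 = 581.62 kPa.
q_ult = 856.61 + 581.62 = 1438.2 kPa.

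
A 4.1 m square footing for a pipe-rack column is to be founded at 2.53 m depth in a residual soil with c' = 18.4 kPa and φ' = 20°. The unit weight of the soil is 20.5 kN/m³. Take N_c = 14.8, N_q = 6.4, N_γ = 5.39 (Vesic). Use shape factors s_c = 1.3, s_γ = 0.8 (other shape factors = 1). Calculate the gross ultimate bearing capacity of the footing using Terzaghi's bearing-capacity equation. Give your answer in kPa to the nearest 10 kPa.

q_ult ≈ 870 kPa

Overburden at base level: q = 20.5 × 2.53 = 51.865 kPa.
Cohesion term c·N_c·s_c = 18.4 × 14.8 × 1.3 = 354.02 kPa; surcharge term q·N_q = 51.865 × 6.4 = 331.94 kPa; self-weight term 0.5·γ·B·N_γ·s_γ = 0.5 × 20.5 × 4.1 × 5.39 × 0.8 = 181.21 kPa.
q_ult = 354.02 + 331.94 + 181.21 = 867.16 kPa.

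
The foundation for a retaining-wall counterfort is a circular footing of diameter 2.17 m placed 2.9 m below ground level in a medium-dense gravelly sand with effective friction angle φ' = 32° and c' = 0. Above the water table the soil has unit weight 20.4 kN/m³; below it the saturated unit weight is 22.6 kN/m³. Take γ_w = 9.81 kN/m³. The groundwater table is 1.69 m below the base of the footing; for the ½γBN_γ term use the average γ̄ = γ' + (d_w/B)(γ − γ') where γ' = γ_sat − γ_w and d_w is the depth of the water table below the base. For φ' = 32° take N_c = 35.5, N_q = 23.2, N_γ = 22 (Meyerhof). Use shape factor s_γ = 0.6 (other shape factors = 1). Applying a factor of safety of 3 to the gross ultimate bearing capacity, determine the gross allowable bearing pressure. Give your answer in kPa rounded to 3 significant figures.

q_all ≈ 547 kPa

Effective surcharge at the founding depth q = γ·D_f = 20.4 × 2.9 = 59.16 kPa.
With d_w = 1.69 m < B, γ̄ = 12.79 + (1.69/2.17) × (20.4 − 12.79) = 18.717 kN/m³.
q_ult = q·N_q + 0.5·γ·B·N_γ·s_γ
     = 59.16 × 23.2 + 0.5 × 18.717 × 2.17 × 22 × 0.6
     = 1372.5 + 268.06 = 1640.6 kPa.
q_all = q_ult / FS = 1640.6 / 3 = 546.86 kPa.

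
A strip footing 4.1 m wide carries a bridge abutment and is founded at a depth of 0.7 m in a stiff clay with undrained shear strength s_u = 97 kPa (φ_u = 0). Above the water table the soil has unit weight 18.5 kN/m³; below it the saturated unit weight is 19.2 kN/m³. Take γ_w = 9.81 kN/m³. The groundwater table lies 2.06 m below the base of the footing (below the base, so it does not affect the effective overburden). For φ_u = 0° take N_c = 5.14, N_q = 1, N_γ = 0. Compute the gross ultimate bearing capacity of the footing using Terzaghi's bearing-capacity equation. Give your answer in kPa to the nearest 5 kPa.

Overburden at base level: q = 18.5 × 0.7 = 12.95 kPa.
Cohesion term c·N_c = 97 × 5.14 = 498.58 kPa; surcharge term q·N_q = 12.95 × 1 = 12.95 kPa.
q_ult = 498.58 + 12.95 = 511.53 kPa.

q_ult ≈ 510 kPa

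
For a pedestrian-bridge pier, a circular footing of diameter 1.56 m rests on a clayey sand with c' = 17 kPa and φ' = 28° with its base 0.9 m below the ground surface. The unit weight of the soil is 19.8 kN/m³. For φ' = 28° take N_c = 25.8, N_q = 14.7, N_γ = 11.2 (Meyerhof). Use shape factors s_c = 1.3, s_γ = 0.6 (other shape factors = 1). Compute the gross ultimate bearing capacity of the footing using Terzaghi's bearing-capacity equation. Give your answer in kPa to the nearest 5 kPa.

Effective surcharge at the founding depth q = γ·D_f = 19.8 × 0.9 = 17.82 kPa.
q_ult = c·N_c·s_c + q·N_q + 0.5·γ·B·N_γ·s_γ
     = 17 × 25.8 × 1.3 + 17.82 × 14.7 + 0.5 × 19.8 × 1.56 × 11.2 × 0.6
     = 570.18 + 261.95 + 103.78 = 935.92 kPa.

q_ult ≈ 935 kPa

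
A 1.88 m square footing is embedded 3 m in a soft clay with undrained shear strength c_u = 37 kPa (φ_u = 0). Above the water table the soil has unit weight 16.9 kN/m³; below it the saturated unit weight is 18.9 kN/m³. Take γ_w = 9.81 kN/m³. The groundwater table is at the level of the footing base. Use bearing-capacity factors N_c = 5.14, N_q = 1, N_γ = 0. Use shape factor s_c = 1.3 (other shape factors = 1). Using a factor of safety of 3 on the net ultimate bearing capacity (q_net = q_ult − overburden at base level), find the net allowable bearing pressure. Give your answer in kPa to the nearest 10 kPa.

Effective surcharge at the founding depth q = γ·D_f = 16.9 × 3 = 50.7 kPa.
q_ult = c·N_c·s_c + q·N_q
     = 37 × 5.14 × 1.3 + 50.7 × 1
     = 247.23 + 50.7 = 297.93 kPa.
q_net = 297.93 − 50.7 = 247.23 kPa.
q_all(net) = 247.23 / 3 = 82.411 kPa.

q_all(net) ≈ 80 kPa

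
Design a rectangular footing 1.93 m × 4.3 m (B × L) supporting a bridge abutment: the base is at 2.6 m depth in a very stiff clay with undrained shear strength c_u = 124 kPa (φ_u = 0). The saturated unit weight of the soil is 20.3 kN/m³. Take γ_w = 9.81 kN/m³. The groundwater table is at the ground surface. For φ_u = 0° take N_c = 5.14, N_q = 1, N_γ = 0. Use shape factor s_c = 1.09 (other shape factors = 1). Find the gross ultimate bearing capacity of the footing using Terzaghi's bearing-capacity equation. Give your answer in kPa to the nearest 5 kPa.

q_ult ≈ 720 kPa

Water table at ground surface, so effective unit weight γ' = 20.3 − 9.81 = 10.49 kN/m³ is used throughout; overburden q = 10.49 × 2.6 = 27.274 kPa.
Cohesion term c·N_c·s_c = 124 × 5.14 × 1.09 = 694.72 kPa; surcharge term q·N_q = 27.274 × 1 = 27.274 kPa.
q_ult = 694.72 + 27.274 = 722 kPa.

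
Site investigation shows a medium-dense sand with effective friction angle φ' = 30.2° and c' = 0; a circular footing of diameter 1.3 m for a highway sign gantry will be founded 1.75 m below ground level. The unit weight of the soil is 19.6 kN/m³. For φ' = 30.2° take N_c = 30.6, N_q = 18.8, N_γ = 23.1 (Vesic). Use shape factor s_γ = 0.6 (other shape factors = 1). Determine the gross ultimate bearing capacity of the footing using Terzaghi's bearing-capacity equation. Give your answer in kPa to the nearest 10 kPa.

q_ult ≈ 820 kPa

q = γ·D_f = 19.6 × 1.75 = 34.3 kPa.
q·N_q = 34.3 × 18.8 = 644.84 kPa
0.5·γ·B·N_γ·s_γ = 0.5 × 19.6 × 1.3 × 23.1 × 0.6 = 176.58 kPa
q_ult = 644.84 + 176.58 = 821.42 kPa.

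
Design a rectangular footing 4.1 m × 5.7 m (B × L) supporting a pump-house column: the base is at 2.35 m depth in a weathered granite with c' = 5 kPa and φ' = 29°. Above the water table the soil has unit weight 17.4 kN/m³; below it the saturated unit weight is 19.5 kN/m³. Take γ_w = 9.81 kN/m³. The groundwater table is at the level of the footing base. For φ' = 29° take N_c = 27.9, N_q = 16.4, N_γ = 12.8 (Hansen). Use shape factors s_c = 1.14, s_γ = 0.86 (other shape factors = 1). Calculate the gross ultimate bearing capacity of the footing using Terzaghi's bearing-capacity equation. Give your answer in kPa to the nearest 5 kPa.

Overburden at base level: q = 17.4 × 2.35 = 40.89 kPa.
Below the base the soil is submerged, so the ½γBN_γ term uses γ' = 19.5 − 9.81 = 9.69 kN/m³.
Cohesion term c·N_c·s_c = 5 × 27.9 × 1.14 = 159.03 kPa; surcharge term q·N_q = 40.89 × 16.4 = 670.6 kPa; self-weight term 0.5·γ·B·N_γ·s_γ = 0.5 × 9.69 × 4.1 × 12.8 × 0.86 = 218.67 kPa.
q_ult = 159.03 + 670.6 + 218.67 = 1048.3 kPa.

q_ult ≈ 1050 kPa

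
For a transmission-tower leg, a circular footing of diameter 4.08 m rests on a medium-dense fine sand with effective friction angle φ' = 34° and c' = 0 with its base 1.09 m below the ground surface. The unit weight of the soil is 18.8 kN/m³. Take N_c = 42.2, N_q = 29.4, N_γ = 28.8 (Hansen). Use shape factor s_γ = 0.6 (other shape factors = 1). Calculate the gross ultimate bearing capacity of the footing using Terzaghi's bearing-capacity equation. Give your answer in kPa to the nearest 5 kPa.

Overburden at base level: q = 18.8 × 1.09 = 20.492 kPa.
Surcharge term q·N_q = 20.492 × 29.4 = 602.46 kPa; self-weight term 0.5·γ·B·N_γ·s_γ = 0.5 × 18.8 × 4.08 × 28.8 × 0.6 = 662.72 kPa.
q_ult = 602.46 + 662.72 = 1265.2 kPa.

q_ult ≈ 1265 kPa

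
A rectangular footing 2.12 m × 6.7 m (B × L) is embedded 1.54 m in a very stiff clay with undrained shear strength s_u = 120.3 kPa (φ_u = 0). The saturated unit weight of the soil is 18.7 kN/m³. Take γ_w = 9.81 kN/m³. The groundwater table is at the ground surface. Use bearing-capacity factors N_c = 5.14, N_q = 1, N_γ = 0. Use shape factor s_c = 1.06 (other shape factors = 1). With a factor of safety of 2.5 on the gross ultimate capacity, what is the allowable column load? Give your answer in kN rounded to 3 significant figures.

γ' = 18.7 − 9.81 = 8.89 kN/m³ (submerged throughout). q = 8.89 × 1.54 = 13.691 kPa.
c·N_c·s_c = 120.3 × 5.14 × 1.06 = 655.44 kPa
q·N_q = 13.691 × 1 = 13.691 kPa
q_ult = 655.44 + 13.691 = 669.13 kPa.
Gross allowable pressure q_all = 669.13 / 2.5 = 267.65 kPa.
Footing area = 14.204 m², so allowable column load = 267.65 × 14.204 = 3801.7 kN.

P_all ≈ 3800 kN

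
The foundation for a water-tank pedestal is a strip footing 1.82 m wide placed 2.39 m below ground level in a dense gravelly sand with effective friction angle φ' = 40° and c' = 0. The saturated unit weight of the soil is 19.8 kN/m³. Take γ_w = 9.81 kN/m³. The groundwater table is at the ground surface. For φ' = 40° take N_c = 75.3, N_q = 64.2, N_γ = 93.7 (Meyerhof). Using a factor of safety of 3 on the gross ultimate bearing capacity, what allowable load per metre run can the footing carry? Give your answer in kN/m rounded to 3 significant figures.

≈ 1450 kN/m

With the water table at the surface the whole profile is submerged: γ' = 19.8 − 9.81 = 9.99 kN/m³, so q = γ'·D_f = 23.876 kPa; the same γ' applies in the ½γBN_γ term.
q_ult = q·N_q + 0.5·γ·B·N_γ
     = 23.876 × 64.2 + 0.5 × 9.99 × 1.82 × 93.7
     = 1532.8 + 851.82 = 2384.7 kPa.
Gross allowable pressure q_all = 2384.7 / 3 = 794.89 kPa.
Allowable wall load = q_all × B = 794.89 × 1.82 = 1446.7 kN per metre run.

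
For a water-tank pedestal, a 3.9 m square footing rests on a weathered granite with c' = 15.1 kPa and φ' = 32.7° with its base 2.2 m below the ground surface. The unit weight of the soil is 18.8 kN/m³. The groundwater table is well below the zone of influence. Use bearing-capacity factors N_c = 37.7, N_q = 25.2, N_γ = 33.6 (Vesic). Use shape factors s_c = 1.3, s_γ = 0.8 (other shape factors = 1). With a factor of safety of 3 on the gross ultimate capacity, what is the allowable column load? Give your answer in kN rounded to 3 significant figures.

P_all ≈ 14000 kN

Effective surcharge at the founding depth q = γ·D_f = 18.8 × 2.2 = 41.36 kPa.
q_ult = c·N_c·s_c + q·N_q + 0.5·γ·B·N_γ·s_γ
     = 15.1 × 37.7 × 1.3 + 41.36 × 25.2 + 0.5 × 18.8 × 3.9 × 33.6 × 0.8
     = 740.05 + 1042.3 + 985.42 = 2767.7 kPa.
Gross allowable pressure q_all = 2767.7 / 3 = 922.58 kPa.
Footing area = 15.21 m², so allowable column load = 922.58 × 15.21 = 14032 kN.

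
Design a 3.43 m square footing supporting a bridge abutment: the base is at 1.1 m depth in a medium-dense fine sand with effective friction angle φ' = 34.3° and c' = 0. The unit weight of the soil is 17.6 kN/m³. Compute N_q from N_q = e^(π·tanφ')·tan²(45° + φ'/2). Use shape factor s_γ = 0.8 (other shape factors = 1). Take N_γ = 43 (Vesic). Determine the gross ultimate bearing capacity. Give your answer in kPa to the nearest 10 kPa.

tan34.3° = 0.6822, so N_q = e^(π×0.6822)·tan²(62.15°) = 8.525 × 3.582 = 30.54.
Effective surcharge at the founding depth q = γ·D_f = 17.6 × 1.1 = 19.36 kPa.
q_ult = q·N_q + 0.5·γ·B·N_γ·s_γ
     = 19.36 × 30.539 + 0.5 × 17.6 × 3.43 × 43 × 0.8
     = 591.24 + 1038.3 = 1629.6 kPa.

q_ult ≈ 1630 kPa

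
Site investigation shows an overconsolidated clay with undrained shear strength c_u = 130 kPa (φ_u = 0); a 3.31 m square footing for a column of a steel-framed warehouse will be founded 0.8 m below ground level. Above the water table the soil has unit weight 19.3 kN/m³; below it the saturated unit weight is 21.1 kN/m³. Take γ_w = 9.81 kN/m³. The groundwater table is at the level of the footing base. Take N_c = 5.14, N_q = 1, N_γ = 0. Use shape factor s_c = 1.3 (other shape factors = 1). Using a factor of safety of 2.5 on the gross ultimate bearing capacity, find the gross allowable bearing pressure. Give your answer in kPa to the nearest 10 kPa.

q = γ·D_f = 19.3 × 0.8 = 15.44 kPa.
c·N_c·s_c = 130 × 5.14 × 1.3 = 868.66 kPa
q·N_q = 15.44 × 1 = 15.44 kPa
q_ult = 868.66 + 15.44 = 884.1 kPa.
q_all = 884.1 / 2.5 = 353.64 kPa.

q_all ≈ 350 kPa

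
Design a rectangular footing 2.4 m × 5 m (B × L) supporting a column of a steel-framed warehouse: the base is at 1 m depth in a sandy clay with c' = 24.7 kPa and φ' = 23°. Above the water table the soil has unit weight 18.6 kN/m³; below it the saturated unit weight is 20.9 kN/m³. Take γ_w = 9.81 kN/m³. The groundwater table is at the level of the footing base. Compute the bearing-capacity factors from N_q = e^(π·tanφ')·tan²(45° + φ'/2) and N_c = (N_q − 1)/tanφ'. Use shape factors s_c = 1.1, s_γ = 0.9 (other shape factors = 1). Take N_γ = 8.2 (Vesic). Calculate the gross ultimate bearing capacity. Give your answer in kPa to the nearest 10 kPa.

tan23° = 0.4245, so N_q = e^(π×0.4245)·tan²(56.5°) = 3.794 × 2.283 = 8.66.
N_c = (8.66 − 1)/tan23° = 18.05.
Overburden at base level: q = 18.6 × 1 = 18.6 kPa.
Below the base the soil is submerged, so the ½γBN_γ term uses γ' = 20.9 − 9.81 = 11.09 kN/m³.
Cohesion term c·N_c·s_c = 24.7 × 18.049 × 1.1 = 490.38 kPa; surcharge term q·N_q = 18.6 × 8.6612 = 161.1 kPa; self-weight term 0.5·γ·B·N_γ·s_γ = 0.5 × 11.09 × 2.4 × 8.2 × 0.9 = 98.213 kPa.
q_ult = 490.38 + 161.1 + 98.213 = 749.69 kPa.

q_ult ≈ 750 kPa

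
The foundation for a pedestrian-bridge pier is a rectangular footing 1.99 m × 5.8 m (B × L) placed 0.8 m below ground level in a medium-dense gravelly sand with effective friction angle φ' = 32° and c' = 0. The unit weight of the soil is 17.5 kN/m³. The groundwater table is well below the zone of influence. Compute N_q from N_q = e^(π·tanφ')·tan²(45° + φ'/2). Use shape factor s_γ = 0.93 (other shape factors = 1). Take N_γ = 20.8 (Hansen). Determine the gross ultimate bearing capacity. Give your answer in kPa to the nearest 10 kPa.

q_ult ≈ 660 kPa

tan32° = 0.6249, so N_q = e^(π×0.6249)·tan²(61°) = 7.121 × 3.255 = 23.18.
Overburden at base level: q = 17.5 × 0.8 = 14 kPa.
Surcharge term q·N_q = 14 × 23.177 = 324.47 kPa; self-weight term 0.5·γ·B·N_γ·s_γ = 0.5 × 17.5 × 1.99 × 20.8 × 0.93 = 336.83 kPa.
q_ult = 324.47 + 336.83 = 661.3 kPa.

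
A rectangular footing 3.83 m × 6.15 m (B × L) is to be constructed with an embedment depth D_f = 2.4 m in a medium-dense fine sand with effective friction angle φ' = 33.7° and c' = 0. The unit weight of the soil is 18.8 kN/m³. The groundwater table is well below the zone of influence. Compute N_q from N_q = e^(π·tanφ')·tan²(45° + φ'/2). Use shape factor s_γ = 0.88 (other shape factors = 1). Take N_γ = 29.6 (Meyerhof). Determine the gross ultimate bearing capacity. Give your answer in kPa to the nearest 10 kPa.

q_ult ≈ 2220 kPa

tan33.7° = 0.6669, so N_q = e^(π×0.6669)·tan²(61.85°) = 8.127 × 3.493 = 28.39.
Effective surcharge at the founding depth q = γ·D_f = 18.8 × 2.4 = 45.12 kPa.
q_ult = q·N_q + 0.5·γ·B·N_γ·s_γ
     = 45.12 × 28.386 + 0.5 × 18.8 × 3.83 × 29.6 × 0.88
     = 1280.8 + 937.78 = 2218.5 kPa.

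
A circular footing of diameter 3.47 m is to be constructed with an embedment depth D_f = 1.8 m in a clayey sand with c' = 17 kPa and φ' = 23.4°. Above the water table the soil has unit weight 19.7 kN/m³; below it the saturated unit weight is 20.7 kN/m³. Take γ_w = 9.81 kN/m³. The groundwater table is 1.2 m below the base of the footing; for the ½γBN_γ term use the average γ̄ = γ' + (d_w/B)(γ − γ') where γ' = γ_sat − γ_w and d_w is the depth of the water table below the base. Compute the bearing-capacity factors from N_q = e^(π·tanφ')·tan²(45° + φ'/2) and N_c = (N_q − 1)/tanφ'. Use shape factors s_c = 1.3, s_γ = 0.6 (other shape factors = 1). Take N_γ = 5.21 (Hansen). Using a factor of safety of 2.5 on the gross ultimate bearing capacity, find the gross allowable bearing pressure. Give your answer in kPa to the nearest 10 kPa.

N_q = e^(π·tan23.4°)·tan²(56.7°) = 9.03; N_c = (N_q − 1)/tanφ' = 18.54.
Overburden at base level: q = 19.7 × 1.8 = 35.46 kPa.
The water table is 1.2 m below the base (< B = 3.47 m), so the ½γBN_γ term uses γ̄ = γ' + (d_w/B)(γ − γ') = 10.89 + (1.2/3.47)(19.7 − 10.89) = 13.937 kN/m³.
Cohesion term c·N_c·s_c = 17 × 18.545 × 1.3 = 409.84 kPa; surcharge term q·N_q = 35.46 × 9.0251 = 320.03 kPa; self-weight term 0.5·γ·B·N_γ·s_γ = 0.5 × 13.937 × 3.47 × 5.21 × 0.6 = 75.587 kPa.
q_ult = 409.84 + 320.03 + 75.587 = 805.46 kPa.
q_all = 805.46 / 2.5 = 322.18 kPa.

q_all ≈ 320 kPa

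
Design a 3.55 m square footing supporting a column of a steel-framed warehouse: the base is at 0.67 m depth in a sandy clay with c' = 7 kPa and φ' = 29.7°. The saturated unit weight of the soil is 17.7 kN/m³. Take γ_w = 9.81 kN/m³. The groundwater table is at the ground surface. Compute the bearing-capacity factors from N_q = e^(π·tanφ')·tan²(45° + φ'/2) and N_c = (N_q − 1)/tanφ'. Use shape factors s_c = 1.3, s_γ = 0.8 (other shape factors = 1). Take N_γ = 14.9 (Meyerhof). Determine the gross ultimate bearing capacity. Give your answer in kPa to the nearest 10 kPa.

q_ult ≈ 530 kPa

tan29.7° = 0.5704, so N_q = e^(π×0.5704)·tan²(59.85°) = 6.001 × 2.964 = 17.79.
N_c = (17.79 − 1)/tan29.7° = 29.43.
With the water table at the surface the whole profile is submerged: γ' = 17.7 − 9.81 = 7.89 kN/m³, so q = γ'·D_f = 5.2863 kPa; the same γ' applies in the ½γBN_γ term.
q_ult = c·N_c·s_c + q·N_q + 0.5·γ·B·N_γ·s_γ
     = 7 × 29.431 × 1.3 + 5.2863 × 17.787 + 0.5 × 7.89 × 3.55 × 14.9 × 0.8
     = 267.82 + 94.028 + 166.94 = 528.79 kPa.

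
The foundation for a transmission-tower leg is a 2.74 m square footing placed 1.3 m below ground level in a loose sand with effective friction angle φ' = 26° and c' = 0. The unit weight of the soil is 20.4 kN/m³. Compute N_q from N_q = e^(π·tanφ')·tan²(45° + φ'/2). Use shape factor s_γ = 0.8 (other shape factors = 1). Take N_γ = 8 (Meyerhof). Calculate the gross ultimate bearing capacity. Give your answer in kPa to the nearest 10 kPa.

q_ult ≈ 490 kPa

tan26° = 0.4877, so N_q = e^(π×0.4877)·tan²(58°) = 4.629 × 2.561 = 11.85.
Effective surcharge at the founding depth q = γ·D_f = 20.4 × 1.3 = 26.52 kPa.
q_ult = q·N_q + 0.5·γ·B·N_γ·s_γ
     = 26.52 × 11.854 + 0.5 × 20.4 × 2.74 × 8 × 0.8
     = 314.37 + 178.87 = 493.24 kPa.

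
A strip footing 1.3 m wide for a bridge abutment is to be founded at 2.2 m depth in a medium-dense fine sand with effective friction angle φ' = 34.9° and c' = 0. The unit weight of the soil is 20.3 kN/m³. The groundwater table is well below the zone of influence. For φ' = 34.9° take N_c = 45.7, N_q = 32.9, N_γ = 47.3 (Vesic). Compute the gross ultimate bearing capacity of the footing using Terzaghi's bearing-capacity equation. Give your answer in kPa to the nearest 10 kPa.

q_ult ≈ 2090 kPa

Effective surcharge at the founding depth q = γ·D_f = 20.3 × 2.2 = 44.66 kPa.
q_ult = q·N_q + 0.5·γ·B·N_γ
     = 44.66 × 32.9 + 0.5 × 20.3 × 1.3 × 47.3
     = 1469.3 + 624.12 = 2093.4 kPa.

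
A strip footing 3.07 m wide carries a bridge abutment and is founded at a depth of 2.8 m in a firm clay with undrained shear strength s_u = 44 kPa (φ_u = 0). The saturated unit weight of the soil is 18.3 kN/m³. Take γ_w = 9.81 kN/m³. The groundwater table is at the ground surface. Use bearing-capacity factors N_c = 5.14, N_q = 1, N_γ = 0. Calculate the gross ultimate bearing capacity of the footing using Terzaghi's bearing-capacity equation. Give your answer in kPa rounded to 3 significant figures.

Water table at ground surface, so effective unit weight γ' = 18.3 − 9.81 = 8.49 kN/m³ is used throughout; overburden q = 8.49 × 2.8 = 23.772 kPa.
Cohesion term c·N_c = 44 × 5.14 = 226.16 kPa; surcharge term q·N_q = 23.772 × 1 = 23.772 kPa.
q_ult = 226.16 + 23.772 = 249.93 kPa.

q_ult ≈ 250 kPa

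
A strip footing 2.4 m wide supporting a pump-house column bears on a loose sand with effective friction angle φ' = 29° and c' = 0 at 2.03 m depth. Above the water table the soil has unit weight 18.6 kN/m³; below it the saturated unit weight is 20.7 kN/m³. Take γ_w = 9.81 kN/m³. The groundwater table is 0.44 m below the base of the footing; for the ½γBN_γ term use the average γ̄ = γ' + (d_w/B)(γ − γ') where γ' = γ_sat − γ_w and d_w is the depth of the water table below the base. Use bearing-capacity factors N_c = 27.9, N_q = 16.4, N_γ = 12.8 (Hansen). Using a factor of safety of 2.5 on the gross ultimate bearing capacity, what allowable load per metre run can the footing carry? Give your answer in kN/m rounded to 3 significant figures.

≈ 776 kN/m

q = γ·D_f = 18.6 × 2.03 = 37.758 kPa.
γ' = 10.89 kN/m³; averaging over the depth B below the base, γ̄ = γ' + (d_w/B)(γ − γ') = 12.303 kN/m³.
q·N_q = 37.758 × 16.4 = 619.23 kPa
0.5·γ·B·N_γ = 0.5 × 12.303 × 2.4 × 12.8 = 188.98 kPa
q_ult = 619.23 + 188.98 = 808.21 kPa.
Gross allowable pressure q_all = 808.21 / 2.5 = 323.29 kPa.
Allowable wall load = q_all × B = 323.29 × 2.4 = 775.88 kN per metre run.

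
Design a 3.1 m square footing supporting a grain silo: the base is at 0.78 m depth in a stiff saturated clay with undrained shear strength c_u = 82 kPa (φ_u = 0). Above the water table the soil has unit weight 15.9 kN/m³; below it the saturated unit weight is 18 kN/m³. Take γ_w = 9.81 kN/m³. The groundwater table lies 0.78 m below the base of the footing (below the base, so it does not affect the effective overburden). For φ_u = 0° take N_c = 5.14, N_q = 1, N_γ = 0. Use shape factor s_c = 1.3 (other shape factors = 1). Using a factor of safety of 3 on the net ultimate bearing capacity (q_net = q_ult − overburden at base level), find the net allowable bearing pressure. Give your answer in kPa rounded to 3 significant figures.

q = γ·D_f = 15.9 × 0.78 = 12.402 kPa.
c·N_c·s_c = 82 × 5.14 × 1.3 = 547.92 kPa
q·N_q = 12.402 × 1 = 12.402 kPa
q_ult = 547.92 + 12.402 = 560.33 kPa.
q_net = 560.33 − 12.402 = 547.92 kPa.
q_all(net) = 547.92 / 3 = 182.64 kPa.

q_all(net) ≈ 183 kPa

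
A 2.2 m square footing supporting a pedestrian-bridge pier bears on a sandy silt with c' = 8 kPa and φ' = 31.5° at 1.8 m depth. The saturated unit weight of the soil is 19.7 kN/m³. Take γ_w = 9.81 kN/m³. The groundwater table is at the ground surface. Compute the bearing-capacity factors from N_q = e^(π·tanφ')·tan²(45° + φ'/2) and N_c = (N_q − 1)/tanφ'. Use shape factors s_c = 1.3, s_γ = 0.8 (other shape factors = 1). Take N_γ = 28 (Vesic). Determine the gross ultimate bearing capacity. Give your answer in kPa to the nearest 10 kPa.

tan31.5° = 0.6128, so N_q = e^(π×0.6128)·tan²(60.75°) = 6.856 × 3.188 = 21.86.
N_c = (21.86 − 1)/tan31.5° = 34.04.
Water table at ground surface, so effective unit weight γ' = 19.7 − 9.81 = 9.89 kN/m³ is used throughout; overburden q = 9.89 × 1.8 = 17.802 kPa; the same γ' applies in the ½γBN_γ term.
Cohesion term c·N_c·s_c = 8 × 34.042 × 1.3 = 354.04 kPa; surcharge term q·N_q = 17.802 × 21.861 = 389.17 kPa; self-weight term 0.5·γ·B·N_γ·s_γ = 0.5 × 9.89 × 2.2 × 28 × 0.8 = 243.69 kPa.
q_ult = 354.04 + 389.17 + 243.69 = 986.9 kPa.

q_ult ≈ 990 kPa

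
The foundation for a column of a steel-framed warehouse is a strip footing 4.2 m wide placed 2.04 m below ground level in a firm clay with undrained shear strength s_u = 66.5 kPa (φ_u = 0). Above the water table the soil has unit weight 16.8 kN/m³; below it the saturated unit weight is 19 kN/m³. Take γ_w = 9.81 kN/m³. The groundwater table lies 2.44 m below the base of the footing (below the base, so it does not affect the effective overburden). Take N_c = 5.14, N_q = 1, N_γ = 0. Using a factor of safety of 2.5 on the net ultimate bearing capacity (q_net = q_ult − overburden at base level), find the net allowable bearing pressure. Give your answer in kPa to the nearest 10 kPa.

Effective surcharge at the founding depth q = γ·D_f = 16.8 × 2.04 = 34.272 kPa.
q_ult = c·N_c + q·N_q
     = 66.5 × 5.14 + 34.272 × 1
     = 341.81 + 34.272 = 376.08 kPa.
q_net = 376.08 − 34.272 = 341.81 kPa.
q_all(net) = 341.81 / 2.5 = 136.72 kPa.

q_all(net) ≈ 140 kPa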